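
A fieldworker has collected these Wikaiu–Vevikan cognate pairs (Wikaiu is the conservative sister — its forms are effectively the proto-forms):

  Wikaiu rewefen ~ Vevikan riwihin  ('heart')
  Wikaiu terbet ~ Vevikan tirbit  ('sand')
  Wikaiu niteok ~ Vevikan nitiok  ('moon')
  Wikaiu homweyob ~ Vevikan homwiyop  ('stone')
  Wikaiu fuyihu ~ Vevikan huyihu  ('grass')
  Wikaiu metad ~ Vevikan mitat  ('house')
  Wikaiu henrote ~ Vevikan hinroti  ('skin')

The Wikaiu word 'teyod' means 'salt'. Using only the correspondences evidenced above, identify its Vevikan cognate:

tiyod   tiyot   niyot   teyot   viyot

rewefen ~ riwihin, terbet ~ tirbit — Wikaiu e corresponds to Vevikan i after a consonant, before a consonant other than r, m, n, p, b, f, v.
metad ~ mitat — Wikaiu d corresponds to Vevikan t word-finally.
Applying these to Wikaiu 'teyod':
  teyod → tiyod   (e→i after a consonant, before a consonant other than r, m, n, p, b, f, v)
  tiyod → tiyot   (d→t word-finally)
So the Vevikan cognate is 'tiyot'.

tiyot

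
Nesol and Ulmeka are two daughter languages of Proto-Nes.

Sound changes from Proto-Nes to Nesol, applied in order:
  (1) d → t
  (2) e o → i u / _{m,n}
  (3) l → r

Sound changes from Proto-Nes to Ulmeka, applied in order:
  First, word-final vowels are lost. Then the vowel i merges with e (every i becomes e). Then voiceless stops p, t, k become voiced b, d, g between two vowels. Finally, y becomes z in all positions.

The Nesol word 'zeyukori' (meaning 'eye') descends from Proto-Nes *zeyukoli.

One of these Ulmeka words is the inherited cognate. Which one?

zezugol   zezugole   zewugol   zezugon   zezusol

zezugol

Ulmeka: *zeyukoli > zeyukol > zeyugol > zezugol  (by apocope, intervocalic voicing, unconditioned shift)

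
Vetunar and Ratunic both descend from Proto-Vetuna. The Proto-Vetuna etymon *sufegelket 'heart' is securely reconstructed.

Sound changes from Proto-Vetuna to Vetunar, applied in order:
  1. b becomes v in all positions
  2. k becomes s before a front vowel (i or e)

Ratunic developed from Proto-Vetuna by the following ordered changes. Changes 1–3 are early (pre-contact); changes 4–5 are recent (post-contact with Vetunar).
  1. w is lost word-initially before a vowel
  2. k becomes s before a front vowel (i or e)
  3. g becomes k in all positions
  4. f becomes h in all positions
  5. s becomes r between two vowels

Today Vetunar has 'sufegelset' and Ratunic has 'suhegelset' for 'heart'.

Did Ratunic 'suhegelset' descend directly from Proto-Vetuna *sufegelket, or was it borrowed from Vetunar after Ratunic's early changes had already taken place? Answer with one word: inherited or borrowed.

If inherited, *sufegelket would pass through all of Ratunic's changes:
Ratunic: *sufegelket
  sufegelket (rule 1 does not apply)
  sufegelket → sufegelset   [palatalisation]
  sufegelset → sufekelset   [unconditioned shift]
  sufekelset → suhekelset   [unconditioned shift]
  suhekelset (rule 5 does not apply)
  giving Ratunic suhekelset.
If borrowed from Vetunar 'sufegelset' after the early changes, it would undergo only the recent ones:
  rule 4 (unconditioned shift): sufegelset → suhegelset
  rule 5 (rhotacism): no change (suhegelset)
  ⇒ as a loan: suhegelset
Ratunic 'suhegelset' matches the loan outcome 'suhegelset', not the inherited 'suhekelset' — it skipped the early Ratunic changes, so it was borrowed from Vetunar.

borrowed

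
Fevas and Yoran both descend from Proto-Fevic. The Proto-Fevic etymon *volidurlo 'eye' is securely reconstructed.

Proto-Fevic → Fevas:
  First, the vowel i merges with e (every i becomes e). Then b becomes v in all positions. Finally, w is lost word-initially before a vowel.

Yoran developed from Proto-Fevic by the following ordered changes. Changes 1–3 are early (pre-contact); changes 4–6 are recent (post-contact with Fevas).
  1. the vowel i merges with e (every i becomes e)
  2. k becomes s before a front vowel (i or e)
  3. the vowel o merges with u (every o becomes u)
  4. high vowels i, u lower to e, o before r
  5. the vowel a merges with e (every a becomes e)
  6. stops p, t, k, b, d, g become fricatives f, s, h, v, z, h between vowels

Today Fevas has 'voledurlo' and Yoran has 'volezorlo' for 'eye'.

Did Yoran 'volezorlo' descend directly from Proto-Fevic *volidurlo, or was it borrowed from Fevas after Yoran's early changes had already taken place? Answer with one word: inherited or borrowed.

If inherited, *volidurlo would pass through all of Yoran's changes:
Yoran: *volidurlo
  volidurlo → voledurlo   [vowel merger]
  voledurlo (rule 2 does not apply)
  voledurlo → vuledurlu   [vowel merger]
  vuledurlu → vuledorlu   [pre-rhotic lowering]
  vuledorlu (rule 5 does not apply)
  vuledorlu → vulezorlu   [intervocalic lenition]
  giving Yoran vulezorlu.
If borrowed from Fevas 'voledurlo' after the early changes, it would undergo only the recent ones:
  rule 4 (pre-rhotic lowering): voledurlo → voledorlo
  rule 5 (vowel merger): no change (voledorlo)
  rule 6 (intervocalic lenition): voledorlo → volezorlo
  ⇒ as a loan: volezorlo
Yoran 'volezorlo' matches the loan outcome 'volezorlo', not the inherited 'vulezorlu' — it skipped the early Yoran changes, so it was borrowed from Fevas.

borrowed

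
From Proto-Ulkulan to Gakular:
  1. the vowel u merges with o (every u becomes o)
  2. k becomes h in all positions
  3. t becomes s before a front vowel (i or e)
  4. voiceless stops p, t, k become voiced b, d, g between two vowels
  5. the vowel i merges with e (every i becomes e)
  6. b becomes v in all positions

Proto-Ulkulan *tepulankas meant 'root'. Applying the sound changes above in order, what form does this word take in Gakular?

Gakular: *tepulankas > tepolankas > tepolanhas > sepolanhas > sebolanhas > sevolanhas  (by vowel merger, unconditioned shift, palatalisation, intervocalic voicing, unconditioned shift)

sevolanhas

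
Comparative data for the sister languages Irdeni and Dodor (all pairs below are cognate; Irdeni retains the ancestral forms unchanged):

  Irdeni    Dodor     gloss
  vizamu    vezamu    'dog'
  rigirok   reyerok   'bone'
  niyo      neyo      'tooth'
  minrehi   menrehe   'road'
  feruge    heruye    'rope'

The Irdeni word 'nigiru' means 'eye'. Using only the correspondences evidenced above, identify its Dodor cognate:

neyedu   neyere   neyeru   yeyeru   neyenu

vizamu ~ vezamu, rigirok ~ reyerok — Irdeni i corresponds to Dodor e after a consonant, before a consonant other than r, m, n, p, b, f, v.
rigirok ~ reyerok — Irdeni g corresponds to Dodor y between vowels (before a front vowel).
rigirok ~ reyerok — Irdeni i corresponds to Dodor e after a consonant, before r.
Applying these to Irdeni 'nigiru':
  nigiru → negiru   (i→e after a consonant, before a consonant other than r, m, n, p, b, f, v)
  negiru → neyiru   (g→y between vowels (before a front vowel))
  neyiru → neyeru   (i→e after a consonant, before r)
So the Dodor cognate is 'neyeru'.

neyeru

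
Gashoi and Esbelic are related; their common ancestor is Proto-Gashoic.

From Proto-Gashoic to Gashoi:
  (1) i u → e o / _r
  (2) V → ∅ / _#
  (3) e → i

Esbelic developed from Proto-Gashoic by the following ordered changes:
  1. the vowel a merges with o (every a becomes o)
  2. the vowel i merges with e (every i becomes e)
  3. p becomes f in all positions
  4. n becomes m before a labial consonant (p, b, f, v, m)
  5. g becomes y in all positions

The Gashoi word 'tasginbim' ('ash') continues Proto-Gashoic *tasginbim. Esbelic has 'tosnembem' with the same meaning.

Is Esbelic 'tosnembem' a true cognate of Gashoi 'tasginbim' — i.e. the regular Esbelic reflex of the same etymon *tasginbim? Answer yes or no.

Derive the expected Esbelic reflex of *tasginbim:
Esbelic: *tasginbim > tosginbim > tosgenbem > tosgembem > tosyembem  (by vowel merger, vowel merger, nasal place assimilation, unconditioned shift)
The regular Esbelic reflex would be 'tosyembem', but the attested form is 'tosnembem'. The correspondence is irregular, so they are not cognates (the Esbelic form has a different source).

no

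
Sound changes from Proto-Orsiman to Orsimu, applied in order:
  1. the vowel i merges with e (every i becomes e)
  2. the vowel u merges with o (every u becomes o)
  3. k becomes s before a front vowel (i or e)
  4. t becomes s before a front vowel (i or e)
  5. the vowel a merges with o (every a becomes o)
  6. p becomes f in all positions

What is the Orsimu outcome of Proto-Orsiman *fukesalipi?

Orsimu: *fukesalipi
  fukesalipi → fukesalepe   [vowel merger]
  fukesalepe → fokesalepe   [vowel merger]
  fokesalepe → fosesalepe   [palatalisation]
  fosesalepe (rule 4 does not apply)
  fosesalepe → fosesolepe   [vowel merger]
  fosesolepe → fosesolefe   [unconditioned shift]
  giving Orsimu fosesolefe.

fosesolefe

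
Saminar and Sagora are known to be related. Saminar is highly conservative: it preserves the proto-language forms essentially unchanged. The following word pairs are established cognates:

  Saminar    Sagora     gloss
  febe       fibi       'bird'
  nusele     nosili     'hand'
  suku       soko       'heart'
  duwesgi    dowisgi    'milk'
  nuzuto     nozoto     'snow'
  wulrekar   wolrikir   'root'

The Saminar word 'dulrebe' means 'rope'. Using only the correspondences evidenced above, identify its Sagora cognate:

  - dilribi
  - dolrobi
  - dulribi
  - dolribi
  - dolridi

dolribi

nusele ~ nosili, suku ~ soko — Saminar u corresponds to Sagora o after a consonant, before a consonant other than r, m, n, p, b, f, v.
febe ~ fibi — Saminar e corresponds to Sagora i after a consonant, before a labial obstruent.
febe ~ fibi, nusele ~ nosili — Saminar e corresponds to Sagora i word-finally.
Applying these to Saminar 'dulrebe':
  dulrebe → dolrebe   (u→o after a consonant, before a consonant other than r, m, n, p, b, f, v)
  dolrebe → dolribe   (e→i after a consonant, before a labial obstruent)
  dolribe → dolribi   (e→i word-finally)
So the Sagora cognate is 'dolribi'.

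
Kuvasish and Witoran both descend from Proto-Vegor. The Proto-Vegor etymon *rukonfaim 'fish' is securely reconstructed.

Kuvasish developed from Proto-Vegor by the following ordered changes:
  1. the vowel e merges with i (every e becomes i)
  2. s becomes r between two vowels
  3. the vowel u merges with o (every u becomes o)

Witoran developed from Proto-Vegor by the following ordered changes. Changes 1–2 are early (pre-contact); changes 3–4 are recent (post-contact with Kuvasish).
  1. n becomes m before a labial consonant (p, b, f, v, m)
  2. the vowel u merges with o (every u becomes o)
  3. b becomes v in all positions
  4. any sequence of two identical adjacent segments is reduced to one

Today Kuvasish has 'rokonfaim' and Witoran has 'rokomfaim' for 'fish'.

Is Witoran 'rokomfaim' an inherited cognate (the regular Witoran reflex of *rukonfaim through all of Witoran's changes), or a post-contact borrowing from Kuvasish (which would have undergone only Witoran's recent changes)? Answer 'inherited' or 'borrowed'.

inherited

If inherited, *rukonfaim would pass through all of Witoran's changes:
Witoran: start from *rukonfaim.
  rule 1 (nasal place assimilation): rukonfaim → rukomfaim
  rule 2 (vowel merger): rukomfaim → rokomfaim
  rule 3: no change — rokomfaim
  rule 4: no change — rokomfaim
  ⇒ Witoran rokomfaim
If borrowed from Kuvasish 'rokonfaim' after the early changes, it would undergo only the recent ones:
  rule 3 (unconditioned shift): no change (rokonfaim)
  rule 4 (degemination): no change (rokonfaim)
  ⇒ as a loan: rokonfaim
Witoran 'rokomfaim' matches the inherited outcome exactly, so it is an inherited cognate, not a loan.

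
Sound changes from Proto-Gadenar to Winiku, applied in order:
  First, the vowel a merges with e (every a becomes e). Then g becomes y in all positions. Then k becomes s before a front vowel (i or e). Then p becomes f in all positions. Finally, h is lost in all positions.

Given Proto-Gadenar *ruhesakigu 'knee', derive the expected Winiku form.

Winiku: *ruhesakigu > ruhesekigu > ruhesekiyu > ruhesesiyu > ruesesiyu  (by vowel merger, unconditioned shift, palatalisation, h-loss)

ruesesiyu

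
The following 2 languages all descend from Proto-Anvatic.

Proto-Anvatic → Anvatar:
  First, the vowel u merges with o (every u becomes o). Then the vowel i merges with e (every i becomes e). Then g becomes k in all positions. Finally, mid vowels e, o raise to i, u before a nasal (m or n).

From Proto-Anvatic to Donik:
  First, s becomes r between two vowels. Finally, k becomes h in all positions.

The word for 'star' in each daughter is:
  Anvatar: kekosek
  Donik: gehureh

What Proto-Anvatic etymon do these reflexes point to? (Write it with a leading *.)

*gekusek

Position 4: Anvatar has o, Donik has u. Donik preserves u here (none of its changes turn any other segment into u), so the proto-segment is *u.
Position 3: Anvatar has k, Donik has h. Taking the neighbouring segments as reconstructed: Anvatar k could go back to *k or *g; Donik h could go back to *k or *h — the one source consistent with every daughter is *k.
Position 7: Anvatar has k, Donik has h. Taking the neighbouring segments as reconstructed: Anvatar k could go back to *k or *g; Donik h could go back to *k or *h — the one source consistent with every daughter is *k.
Continuing position by position gives *gekusek; check it forward:
Anvatar: *gekusek
  gekusek → gekosek   [vowel merger]
  gekosek (rule 2 does not apply)
  gekosek → kekosek   [unconditioned shift]
  kekosek (rule 4 does not apply)
  giving Anvatar kekosek.
Donik: *gekusek
  gekusek → gekurek   [rhotacism]
  gekurek → gehureh   [unconditioned shift]
  giving Donik gehureh.
No other proto-form is consistent with every reflex, so the reconstruction is *gekusek.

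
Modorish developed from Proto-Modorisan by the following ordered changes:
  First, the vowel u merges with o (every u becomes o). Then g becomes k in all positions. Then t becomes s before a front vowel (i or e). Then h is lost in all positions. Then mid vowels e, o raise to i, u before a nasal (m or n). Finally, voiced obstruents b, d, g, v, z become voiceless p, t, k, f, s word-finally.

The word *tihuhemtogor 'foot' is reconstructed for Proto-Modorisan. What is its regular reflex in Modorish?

sioimtokor

Modorish: *tihuhemtogor > tihohemtogor > tihohemtokor > sihohemtokor > sioemtokor > sioimtokor  (by vowel merger, unconditioned shift, palatalisation, h-loss, pre-nasal raising)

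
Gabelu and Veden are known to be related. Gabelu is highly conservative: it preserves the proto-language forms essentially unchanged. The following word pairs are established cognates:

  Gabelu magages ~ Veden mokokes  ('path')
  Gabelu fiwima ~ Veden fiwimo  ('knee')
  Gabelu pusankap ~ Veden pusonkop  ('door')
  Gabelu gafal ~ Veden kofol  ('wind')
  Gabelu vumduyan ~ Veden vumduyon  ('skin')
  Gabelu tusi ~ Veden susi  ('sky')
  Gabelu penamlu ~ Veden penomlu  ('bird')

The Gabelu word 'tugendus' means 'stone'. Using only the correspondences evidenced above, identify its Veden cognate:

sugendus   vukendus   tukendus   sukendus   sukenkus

tusi ~ susi — Gabelu t corresponds to Veden s word-initially before a back vowel.
magages ~ mokokes — Gabelu g corresponds to Veden k between vowels (before a front vowel).
Applying these to Gabelu 'tugendus':
  tugendus → sugendus   (t→s word-initially before a back vowel)
  sugendus → sukendus   (g→k between vowels (before a front vowel))
So the Veden cognate is 'sukendus'.

sukendus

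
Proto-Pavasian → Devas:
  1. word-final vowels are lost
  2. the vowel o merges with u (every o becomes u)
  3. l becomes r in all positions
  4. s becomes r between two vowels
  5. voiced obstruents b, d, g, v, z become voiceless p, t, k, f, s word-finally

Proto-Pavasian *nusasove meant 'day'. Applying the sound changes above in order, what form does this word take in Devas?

Devas: *nusasove
  nusasove → nusasov   [apocope]
  nusasov → nusasuv   [vowel merger]
  nusasuv (rule 3 does not apply)
  nusasuv → nuraruv   [rhotacism]
  nuraruv → nuraruf   [final devoicing]
  giving Devas nuraruf.

nuraruf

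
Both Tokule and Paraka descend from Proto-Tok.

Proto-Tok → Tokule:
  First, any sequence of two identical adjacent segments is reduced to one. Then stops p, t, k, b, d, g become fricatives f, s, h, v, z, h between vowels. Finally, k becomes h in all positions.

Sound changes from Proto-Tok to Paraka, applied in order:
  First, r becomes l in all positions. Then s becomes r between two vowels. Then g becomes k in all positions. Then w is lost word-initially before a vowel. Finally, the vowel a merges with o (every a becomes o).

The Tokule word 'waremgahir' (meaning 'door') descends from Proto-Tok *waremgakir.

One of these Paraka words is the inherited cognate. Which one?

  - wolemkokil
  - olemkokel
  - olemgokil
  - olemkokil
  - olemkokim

olemkokil

Paraka: *waremgakir
  waremgakir → walemgakil   [unconditioned shift]
  walemgakil (rule 2 does not apply)
  walemgakil → walemkakil   [unconditioned shift]
  walemkakil → alemkakil   [glide loss]
  alemkakil → olemkokil   [vowel merger]
  giving Paraka olemkokil.
Only 'olemkokil' matches the regular Paraka development of *waremgakir.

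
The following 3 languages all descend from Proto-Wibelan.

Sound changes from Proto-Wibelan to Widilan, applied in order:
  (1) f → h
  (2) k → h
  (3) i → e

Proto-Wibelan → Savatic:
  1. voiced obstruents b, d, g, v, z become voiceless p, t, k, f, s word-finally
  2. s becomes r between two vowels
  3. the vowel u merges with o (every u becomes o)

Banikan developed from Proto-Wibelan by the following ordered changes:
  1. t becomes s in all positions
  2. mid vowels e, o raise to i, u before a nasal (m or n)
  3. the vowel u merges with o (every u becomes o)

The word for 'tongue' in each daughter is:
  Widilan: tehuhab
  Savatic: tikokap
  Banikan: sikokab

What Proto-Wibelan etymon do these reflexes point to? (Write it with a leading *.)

Position 5: Widilan has h, Savatic has k, Banikan has k. Banikan preserves k here (none of its changes turn any other segment into k), so the proto-segment is *k.
Position 3: Widilan has h, Savatic has k, Banikan has k. Banikan preserves k here (none of its changes turn any other segment into k), so the proto-segment is *k.
Position 7: Widilan has b, Savatic has p, Banikan has b. Widilan preserves b here (none of its changes turn any other segment into b), so the proto-segment is *b.
Continuing position by position gives *tikukab; check it forward:
Widilan: start from *tikukab.
  rule 1: no change — tikukab
  rule 2 (unconditioned shift): tikukab → tihuhab
  rule 3 (vowel merger): tihuhab → tehuhab
  ⇒ Widilan tehuhab
Savatic: *tikukab
  tikukab → tikukap   [final devoicing]
  tikukap (rule 2 does not apply)
  tikukap → tikokap   [vowel merger]
  giving Savatic tikokap.
Banikan: *tikukab
  tikukab → sikukab   [unconditioned shift]
  sikukab (rule 2 does not apply)
  sikukab → sikokab   [vowel merger]
  giving Banikan sikokab.
No other proto-form is consistent with every reflex, so the reconstruction is *tikukab.

*tikukab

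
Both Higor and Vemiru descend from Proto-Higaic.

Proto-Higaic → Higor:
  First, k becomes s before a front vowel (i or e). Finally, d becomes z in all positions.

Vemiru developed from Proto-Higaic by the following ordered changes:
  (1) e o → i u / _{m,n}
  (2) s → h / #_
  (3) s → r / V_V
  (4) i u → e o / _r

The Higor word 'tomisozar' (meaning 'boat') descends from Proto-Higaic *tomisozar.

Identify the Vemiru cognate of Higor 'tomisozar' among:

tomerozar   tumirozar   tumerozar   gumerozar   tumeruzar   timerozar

tumerozar

Vemiru: *tomisozar
  tomisozar → tumisozar   [pre-nasal raising]
  tumisozar (rule 2 does not apply)
  tumisozar → tumirozar   [rhotacism]
  tumirozar → tumerozar   [pre-rhotic lowering]
  giving Vemiru tumerozar.
Among the options, 'tumerozar' alone shows every Vemiru change applied in order.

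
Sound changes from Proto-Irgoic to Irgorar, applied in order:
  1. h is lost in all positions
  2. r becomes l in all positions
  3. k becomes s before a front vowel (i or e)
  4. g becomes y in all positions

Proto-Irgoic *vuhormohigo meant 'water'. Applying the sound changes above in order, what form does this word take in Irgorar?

vuolmoiyo

Irgorar: *vuhormohigo
  vuhormohigo → vuormoigo   [h-loss]
  vuormoigo → vuolmoigo   [unconditioned shift]
  vuolmoigo (rule 3 does not apply)
  vuolmoigo → vuolmoiyo   [unconditioned shift]
  giving Irgorar vuolmoiyo.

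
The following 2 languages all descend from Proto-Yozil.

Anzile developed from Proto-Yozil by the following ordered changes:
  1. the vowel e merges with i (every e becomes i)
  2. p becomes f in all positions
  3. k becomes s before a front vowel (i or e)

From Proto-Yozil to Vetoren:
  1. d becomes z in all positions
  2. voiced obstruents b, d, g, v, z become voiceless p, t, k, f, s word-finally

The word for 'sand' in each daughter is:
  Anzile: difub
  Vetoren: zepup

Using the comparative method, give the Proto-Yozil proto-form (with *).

*depub

Position 5: Anzile has b, Vetoren has p. Anzile preserves b here (none of its changes turn any other segment into b), so the proto-segment is *b.
Position 3: Anzile has f, Vetoren has p. Taking the neighbouring segments as reconstructed: Anzile f could go back to *p or *f; Vetoren p can only go back to *p — the one source consistent with every daughter is *p.
Verify the candidate proto-form against each daughter:
Anzile: *depub > dipub > difub  (by vowel merger, unconditioned shift)
Vetoren: start from *depub.
  rule 1 (unconditioned shift): depub → zepub
  rule 2 (final devoicing): zepub → zepup
  ⇒ Vetoren zepup
*depub is the unique common source.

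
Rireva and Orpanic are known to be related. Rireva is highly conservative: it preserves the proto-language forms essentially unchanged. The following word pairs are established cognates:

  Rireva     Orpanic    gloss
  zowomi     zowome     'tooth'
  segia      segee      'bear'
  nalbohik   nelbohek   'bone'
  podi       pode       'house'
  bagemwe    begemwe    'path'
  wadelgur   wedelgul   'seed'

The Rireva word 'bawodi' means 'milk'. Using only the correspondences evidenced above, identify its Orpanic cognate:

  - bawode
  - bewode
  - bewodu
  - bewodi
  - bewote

bewode

nalbohik ~ nelbohek, bagemwe ~ begemwe — Rireva a corresponds to Orpanic e after a consonant, before a consonant other than r, m, n, p, b, f, v.
zowomi ~ zowome, podi ~ pode — Rireva i corresponds to Orpanic e word-finally.
Applying these to Rireva 'bawodi':
  bawodi → bewodi   (a→e after a consonant, before a consonant other than r, m, n, p, b, f, v)
  bewodi → bewode   (i→e word-finally)
So the Orpanic cognate is 'bewode'.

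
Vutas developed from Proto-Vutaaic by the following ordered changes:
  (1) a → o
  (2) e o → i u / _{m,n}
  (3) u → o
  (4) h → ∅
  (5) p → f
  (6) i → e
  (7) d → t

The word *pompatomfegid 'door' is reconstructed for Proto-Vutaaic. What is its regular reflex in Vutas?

Vutas: *pompatomfegid > pompotomfegid > pumpotumfegid > pompotomfegid > fomfotomfegid > fomfotomfeged > fomfotomfeget  (by vowel merger, pre-nasal raising, vowel merger, unconditioned shift, vowel merger, unconditioned shift)

fomfotomfeget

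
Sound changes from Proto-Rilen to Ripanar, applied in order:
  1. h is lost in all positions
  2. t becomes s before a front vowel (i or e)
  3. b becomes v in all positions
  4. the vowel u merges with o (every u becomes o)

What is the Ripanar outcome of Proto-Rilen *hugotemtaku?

ogosemtako

Ripanar: *hugotemtaku > ugotemtaku > ugosemtaku > ogosemtako  (by h-loss, palatalisation, vowel merger)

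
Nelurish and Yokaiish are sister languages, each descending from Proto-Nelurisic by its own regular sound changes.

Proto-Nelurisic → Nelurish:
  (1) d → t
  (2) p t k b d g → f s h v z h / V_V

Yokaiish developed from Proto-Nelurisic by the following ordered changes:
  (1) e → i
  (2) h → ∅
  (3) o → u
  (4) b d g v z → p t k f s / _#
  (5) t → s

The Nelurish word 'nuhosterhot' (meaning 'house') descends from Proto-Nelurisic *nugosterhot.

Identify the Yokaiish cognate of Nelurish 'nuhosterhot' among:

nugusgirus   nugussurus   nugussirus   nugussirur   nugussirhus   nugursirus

Yokaiish: *nugosterhot > nugostirhot > nugostirot > nugustirut > nugussirus  (by vowel merger, h-loss, vowel merger, unconditioned shift)

nugussirus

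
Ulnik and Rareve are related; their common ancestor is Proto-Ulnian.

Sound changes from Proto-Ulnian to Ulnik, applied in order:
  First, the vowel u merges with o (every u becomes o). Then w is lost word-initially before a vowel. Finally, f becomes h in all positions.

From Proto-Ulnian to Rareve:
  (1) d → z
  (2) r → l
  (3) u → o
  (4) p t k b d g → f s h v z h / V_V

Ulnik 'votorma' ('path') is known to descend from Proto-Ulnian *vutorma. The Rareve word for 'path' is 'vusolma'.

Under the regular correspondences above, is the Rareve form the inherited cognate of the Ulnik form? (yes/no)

no

Derive the expected Rareve reflex of *vutorma:
Rareve: *vutorma > vutolma > votolma > vosolma  (by unconditioned shift, vowel merger, intervocalic lenition)
The regular Rareve reflex would be 'vosolma', but the attested form is 'vusolma'. The correspondence is irregular, so they are not cognates (the Rareve form has a different source).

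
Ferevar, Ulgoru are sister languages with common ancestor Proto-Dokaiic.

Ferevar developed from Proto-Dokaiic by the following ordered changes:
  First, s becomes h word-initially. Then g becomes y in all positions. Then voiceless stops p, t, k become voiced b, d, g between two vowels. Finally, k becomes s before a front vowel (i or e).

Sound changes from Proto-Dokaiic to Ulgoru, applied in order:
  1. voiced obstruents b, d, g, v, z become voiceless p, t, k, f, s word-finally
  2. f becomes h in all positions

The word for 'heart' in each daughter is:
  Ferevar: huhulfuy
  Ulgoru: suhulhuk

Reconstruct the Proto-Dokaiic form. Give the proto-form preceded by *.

*suhulfug

Position 8: Ferevar has y, Ulgoru has k. Taking the neighbouring segments as reconstructed: Ferevar y could go back to *g or *y; Ulgoru k could go back to *k or *g — the one source consistent with every daughter is *g.
Position 6: Ferevar has f, Ulgoru has h. Ferevar preserves f here (none of its changes turn any other segment into f), so the proto-segment is *f.
This points to *suhulfug. Verify forward in each daughter:
Ferevar: *suhulfug
  suhulfug → huhulfug   [debuccalisation]
  huhulfug → huhulfuy   [unconditioned shift]
  huhulfuy (rule 3 does not apply)
  huhulfuy (rule 4 does not apply)
  giving Ferevar huhulfuy.
Ulgoru: *suhulfug
  suhulfug → suhulfuk   [final devoicing]
  suhulfuk → suhulhuk   [unconditioned shift]
  giving Ulgoru suhulhuk.
*suhulfug is the unique common source.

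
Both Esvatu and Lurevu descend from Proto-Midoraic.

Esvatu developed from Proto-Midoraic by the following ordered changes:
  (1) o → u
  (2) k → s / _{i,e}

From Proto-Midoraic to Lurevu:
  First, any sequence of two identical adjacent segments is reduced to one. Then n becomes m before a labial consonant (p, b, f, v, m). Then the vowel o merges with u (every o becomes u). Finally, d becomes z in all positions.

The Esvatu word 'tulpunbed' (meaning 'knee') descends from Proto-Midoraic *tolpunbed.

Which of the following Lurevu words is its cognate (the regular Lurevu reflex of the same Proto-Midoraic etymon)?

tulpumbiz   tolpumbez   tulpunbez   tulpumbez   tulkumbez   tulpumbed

tulpumbez

Lurevu: start from *tolpunbed.
  rule 1: no change — tolpunbed
  rule 2 (nasal place assimilation): tolpunbed → tolpumbed
  rule 3 (vowel merger): tolpumbed → tulpumbed
  rule 4 (unconditioned shift): tulpumbed → tulpumbez
  ⇒ Lurevu tulpumbez
Only 'tulpumbez' matches the regular Lurevu development of *tolpunbed.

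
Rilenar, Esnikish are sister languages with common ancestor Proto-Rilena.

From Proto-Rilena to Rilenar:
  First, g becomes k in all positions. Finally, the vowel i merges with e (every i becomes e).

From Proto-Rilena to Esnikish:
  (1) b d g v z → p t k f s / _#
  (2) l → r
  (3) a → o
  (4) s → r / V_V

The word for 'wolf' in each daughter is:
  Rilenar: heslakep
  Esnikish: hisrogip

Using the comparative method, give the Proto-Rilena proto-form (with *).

Position 2: Rilenar has e, Esnikish has i. Esnikish preserves i here (none of its changes turn any other segment into i), so the proto-segment is *i.
Position 5: Rilenar has a, Esnikish has o. Rilenar preserves a here (none of its changes turn any other segment into a), so the proto-segment is *a.
Position 6: Rilenar has k, Esnikish has g. Esnikish preserves g here (none of its changes turn any other segment into g), so the proto-segment is *g.
Verify the candidate proto-form against each daughter:
Rilenar: *hislagip > hislakip > heslakep  (by unconditioned shift, vowel merger)
Esnikish: *hislagip > hisragip > hisrogip  (by unconditioned shift, vowel merger)
No other proto-form is consistent with every reflex, so the reconstruction is *hislagip.

*hislagip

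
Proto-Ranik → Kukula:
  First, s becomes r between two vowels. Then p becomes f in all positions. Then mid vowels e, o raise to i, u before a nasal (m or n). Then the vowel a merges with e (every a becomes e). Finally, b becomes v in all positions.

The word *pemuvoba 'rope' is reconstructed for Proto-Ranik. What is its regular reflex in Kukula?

fimuvove

Kukula: *pemuvoba > femuvoba > fimuvoba > fimuvobe > fimuvove  (by unconditioned shift, pre-nasal raising, vowel merger, unconditioned shift)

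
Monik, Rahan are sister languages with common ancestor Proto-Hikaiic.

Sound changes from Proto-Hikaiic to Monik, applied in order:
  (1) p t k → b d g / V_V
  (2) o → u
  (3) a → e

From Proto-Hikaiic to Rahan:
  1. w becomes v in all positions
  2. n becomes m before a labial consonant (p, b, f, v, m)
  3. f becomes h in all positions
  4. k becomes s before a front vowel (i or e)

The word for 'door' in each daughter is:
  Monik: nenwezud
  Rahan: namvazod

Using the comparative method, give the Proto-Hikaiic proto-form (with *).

Position 7: Monik has u, Rahan has o. Rahan preserves o here (none of its changes turn any other segment into o), so the proto-segment is *o.
Position 4: Monik has w, Rahan has v. Monik preserves w here (none of its changes turn any other segment into w), so the proto-segment is *w.
Position 2: Monik has e, Rahan has a. Rahan preserves a here (none of its changes turn any other segment into a), so the proto-segment is *a.
Verify the candidate proto-form against each daughter:
Monik: *nanwazod
  nanwazod (rule 1 does not apply)
  nanwazod → nanwazud   [vowel merger]
  nanwazud → nenwezud   [vowel merger]
  giving Monik nenwezud.
Rahan: *nanwazod
  nanwazod → nanvazod   [unconditioned shift]
  nanvazod → namvazod   [nasal place assimilation]
  namvazod (rule 3 does not apply)
  namvazod (rule 4 does not apply)
  giving Rahan namvazod.
Only *nanwazod yields all of Monik nenwezud, Rahan namvazod.

*nanwazod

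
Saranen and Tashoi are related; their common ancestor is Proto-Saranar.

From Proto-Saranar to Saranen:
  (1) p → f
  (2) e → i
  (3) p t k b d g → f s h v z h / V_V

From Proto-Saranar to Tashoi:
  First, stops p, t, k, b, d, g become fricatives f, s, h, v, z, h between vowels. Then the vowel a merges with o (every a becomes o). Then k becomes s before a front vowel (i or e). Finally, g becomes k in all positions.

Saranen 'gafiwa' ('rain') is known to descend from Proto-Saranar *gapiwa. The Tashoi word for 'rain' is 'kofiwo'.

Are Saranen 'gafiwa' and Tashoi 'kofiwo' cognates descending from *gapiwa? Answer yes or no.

Derive the expected Tashoi reflex of *gapiwa:
Tashoi: *gapiwa > gafiwa > gofiwo > kofiwo  (by intervocalic lenition, vowel merger, unconditioned shift)
Tashoi 'kofiwo' matches the regular reflex exactly, so the pair is cognate.

yes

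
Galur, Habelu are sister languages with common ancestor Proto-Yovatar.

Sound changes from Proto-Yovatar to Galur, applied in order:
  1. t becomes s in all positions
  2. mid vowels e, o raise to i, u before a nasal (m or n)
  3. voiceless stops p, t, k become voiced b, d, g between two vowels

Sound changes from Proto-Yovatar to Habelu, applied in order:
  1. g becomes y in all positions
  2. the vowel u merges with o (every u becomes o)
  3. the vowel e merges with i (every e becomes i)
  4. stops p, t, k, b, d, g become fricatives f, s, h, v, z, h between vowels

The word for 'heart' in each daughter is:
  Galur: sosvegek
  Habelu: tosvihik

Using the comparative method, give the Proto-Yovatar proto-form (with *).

*tosvekek

Position 5: Galur has e, Habelu has i. Galur preserves e here (none of its changes turn any other segment into e), so the proto-segment is *e.
Position 1: Galur has s, Habelu has t. Habelu preserves t here (none of its changes turn any other segment into t), so the proto-segment is *t.
Position 6: Galur has g, Habelu has h. Taking the neighbouring segments as reconstructed: Galur g could go back to *k or *g; Habelu h could go back to *k or *h — the one source consistent with every daughter is *k.
This points to *tosvekek. Verify forward in each daughter:
Galur: *tosvekek
  tosvekek → sosvekek   [unconditioned shift]
  sosvekek (rule 2 does not apply)
  sosvekek → sosvegek   [intervocalic voicing]
  giving Galur sosvegek.
Habelu: *tosvekek > tosvikik > tosvihik  (by vowel merger, intervocalic lenition)
*tosvekek is the unique common source.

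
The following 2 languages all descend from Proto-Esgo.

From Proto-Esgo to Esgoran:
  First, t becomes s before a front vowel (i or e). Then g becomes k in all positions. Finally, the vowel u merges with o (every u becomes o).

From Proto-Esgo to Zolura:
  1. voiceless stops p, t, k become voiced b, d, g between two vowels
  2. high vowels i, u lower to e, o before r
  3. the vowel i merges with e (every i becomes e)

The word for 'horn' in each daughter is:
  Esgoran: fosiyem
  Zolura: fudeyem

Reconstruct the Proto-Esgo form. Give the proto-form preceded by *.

*futiyem

Position 2: Esgoran has o, Zolura has u. Zolura preserves u here (none of its changes turn any other segment into u), so the proto-segment is *u.
Position 4: Esgoran has i, Zolura has e. Esgoran preserves i here (none of its changes turn any other segment into i), so the proto-segment is *i.
Position 3: Esgoran has s, Zolura has d. Taking the neighbouring segments as reconstructed: Esgoran s could go back to *t or *s; Zolura d could go back to *t or *d — the one source consistent with every daughter is *t.
Continuing position by position gives *futiyem; check it forward:
Esgoran: start from *futiyem.
  rule 1 (palatalisation): futiyem → fusiyem
  rule 2: no change — fusiyem
  rule 3 (vowel merger): fusiyem → fosiyem
  ⇒ Esgoran fosiyem
Zolura: start from *futiyem.
  rule 1 (intervocalic voicing): futiyem → fudiyem
  rule 2: no change — fudiyem
  rule 3 (vowel merger): fudiyem → fudeyem
  ⇒ Zolura fudeyem
Only *futiyem yields all of Esgoran fosiyem, Zolura fudeyem.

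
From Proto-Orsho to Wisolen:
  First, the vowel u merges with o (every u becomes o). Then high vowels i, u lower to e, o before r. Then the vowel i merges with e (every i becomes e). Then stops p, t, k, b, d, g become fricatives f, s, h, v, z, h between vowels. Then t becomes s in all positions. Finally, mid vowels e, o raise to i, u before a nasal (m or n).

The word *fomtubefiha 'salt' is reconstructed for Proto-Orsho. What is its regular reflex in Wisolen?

Wisolen: *fomtubefiha
  fomtubefiha → fomtobefiha   [vowel merger]
  fomtobefiha (rule 2 does not apply)
  fomtobefiha → fomtobefeha   [vowel merger]
  fomtobefeha → fomtovefeha   [intervocalic lenition]
  fomtovefeha → fomsovefeha   [unconditioned shift]
  fomsovefeha → fumsovefeha   [pre-nasal raising]
  giving Wisolen fumsovefeha.

fumsovefeha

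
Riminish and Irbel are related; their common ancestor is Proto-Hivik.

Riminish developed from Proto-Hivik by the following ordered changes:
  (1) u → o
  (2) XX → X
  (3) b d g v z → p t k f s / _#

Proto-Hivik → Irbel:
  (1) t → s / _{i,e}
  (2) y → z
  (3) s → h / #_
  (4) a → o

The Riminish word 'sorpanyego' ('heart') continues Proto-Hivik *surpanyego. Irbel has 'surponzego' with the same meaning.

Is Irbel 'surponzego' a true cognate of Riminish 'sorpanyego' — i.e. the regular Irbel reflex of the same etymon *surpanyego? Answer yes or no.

no

Derive the expected Irbel reflex of *surpanyego:
Irbel: *surpanyego
  surpanyego (rule 1 does not apply)
  surpanyego → surpanzego   [unconditioned shift]
  surpanzego → hurpanzego   [debuccalisation]
  hurpanzego → hurponzego   [vowel merger]
  giving Irbel hurponzego.
The regular Irbel reflex would be 'hurponzego', but the attested form is 'surponzego'. The correspondence is irregular, so they are not cognates (the Irbel form has a different source).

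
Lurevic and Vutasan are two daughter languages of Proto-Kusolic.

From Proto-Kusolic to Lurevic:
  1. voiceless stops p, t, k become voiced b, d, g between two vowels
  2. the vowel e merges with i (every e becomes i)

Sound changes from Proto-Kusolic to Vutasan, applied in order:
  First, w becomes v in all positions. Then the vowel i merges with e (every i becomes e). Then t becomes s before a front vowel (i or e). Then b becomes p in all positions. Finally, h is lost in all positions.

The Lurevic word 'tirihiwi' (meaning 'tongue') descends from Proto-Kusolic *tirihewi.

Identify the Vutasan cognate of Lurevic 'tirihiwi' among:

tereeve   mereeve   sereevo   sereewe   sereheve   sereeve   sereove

Vutasan: start from *tirihewi.
  rule 1 (unconditioned shift): tirihewi → tirihevi
  rule 2 (vowel merger): tirihevi → tereheve
  rule 3 (palatalisation): tereheve → sereheve
  rule 4: no change — sereheve
  rule 5 (h-loss): sereheve → sereeve
  ⇒ Vutasan sereeve
The other candidates each miss or misapply at least one Vutasan change.

sereeve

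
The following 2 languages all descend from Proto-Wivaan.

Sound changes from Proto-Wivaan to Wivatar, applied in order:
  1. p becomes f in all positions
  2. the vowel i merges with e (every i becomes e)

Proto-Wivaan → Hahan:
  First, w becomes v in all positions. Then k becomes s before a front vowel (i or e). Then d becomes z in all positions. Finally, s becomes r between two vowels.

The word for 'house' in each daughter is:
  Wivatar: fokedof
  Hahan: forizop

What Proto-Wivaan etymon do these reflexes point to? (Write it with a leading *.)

Position 4: Wivatar has e, Hahan has i. Hahan preserves i here (none of its changes turn any other segment into i), so the proto-segment is *i.
Position 7: Wivatar has f, Hahan has p. Hahan preserves p here (none of its changes turn any other segment into p), so the proto-segment is *p.
This points to *fokidop. Verify forward in each daughter:
Wivatar: start from *fokidop.
  rule 1 (unconditioned shift): fokidop → fokidof
  rule 2 (vowel merger): fokidof → fokedof
  ⇒ Wivatar fokedof
Hahan: *fokidop
  fokidop (rule 1 does not apply)
  fokidop → fosidop   [palatalisation]
  fosidop → fosizop   [unconditioned shift]
  fosizop → forizop   [rhotacism]
  giving Hahan forizop.
Only *fokidop yields all of Wivatar fokedof, Hahan forizop.

*fokidop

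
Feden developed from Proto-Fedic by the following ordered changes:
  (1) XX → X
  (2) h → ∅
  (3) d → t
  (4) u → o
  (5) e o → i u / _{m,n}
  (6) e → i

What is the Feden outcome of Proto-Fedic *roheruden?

roirotin

Feden: *roheruden > roeruden > roeruten > roeroten > roerotin > roirotin  (by h-loss, unconditioned shift, vowel merger, pre-nasal raising, vowel merger)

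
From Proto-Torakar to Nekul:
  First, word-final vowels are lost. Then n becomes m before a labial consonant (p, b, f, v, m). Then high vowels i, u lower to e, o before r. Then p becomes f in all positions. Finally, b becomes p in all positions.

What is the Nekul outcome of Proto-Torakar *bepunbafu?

Nekul: start from *bepunbafu.
  rule 1 (apocope): bepunbafu → bepunbaf
  rule 2 (nasal place assimilation): bepunbaf → bepumbaf
  rule 3: no change — bepumbaf
  rule 4 (unconditioned shift): bepumbaf → befumbaf
  rule 5 (unconditioned shift): befumbaf → pefumpaf
  ⇒ Nekul pefumpaf

pefumpaf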